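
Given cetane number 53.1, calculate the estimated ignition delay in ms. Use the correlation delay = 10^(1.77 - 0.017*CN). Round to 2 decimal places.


delay = 10^(1.77 - 0.017*CN)
Exponent = 1.77 - 0.017*53.1 = 0.8673
delay = 10^0.8673 = 7.37 ms


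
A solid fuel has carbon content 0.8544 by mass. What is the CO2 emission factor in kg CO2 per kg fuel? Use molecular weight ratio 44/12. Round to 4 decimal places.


EF = C_frac * (M_CO2 / M_C)
EF = 0.8544 * (44/12)
EF = 0.8544 * 3.666667 = 3.1328 kg_CO2/kg_fuel


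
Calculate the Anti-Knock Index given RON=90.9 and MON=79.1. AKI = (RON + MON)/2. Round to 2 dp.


AKI = (RON + MON) / 2
AKI = (90.9 + 79.1) / 2
AKI = 170.0 / 2 = 85.00


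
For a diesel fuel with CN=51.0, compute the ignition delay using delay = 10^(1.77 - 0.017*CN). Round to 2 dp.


delay = 10^(1.77 - 0.017*CN)
Exponent = 1.77 - 0.017*51.0 = 0.9030
delay = 10^0.9030 = 8.00 ms


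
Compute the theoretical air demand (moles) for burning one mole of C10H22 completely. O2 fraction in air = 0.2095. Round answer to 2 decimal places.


Balanced combustion: C10H22 + 15.5 O2 -> 10 CO2 + 11 H2O
O2 needed = C + H/4 = 10 + 22/4 = 15.50 moles
Air moles = O2 / 0.2095 = 15.50 / 0.2095 = 73.99 moles air


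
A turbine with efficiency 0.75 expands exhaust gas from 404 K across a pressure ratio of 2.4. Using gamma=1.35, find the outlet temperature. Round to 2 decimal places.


T_out = T_in * (1 - eta * (1 - PR^(-(gamma-1)/gamma)))
Exponent = -(1.35-1)/1.35 = -0.25925926
PR^exp = 2.4^(-0.25925926) = 0.79694200
Factor = 1 - 0.75*(1 - 0.79694200) = 0.84770650
T_out = 404 * 0.84770650 = 342.47 K


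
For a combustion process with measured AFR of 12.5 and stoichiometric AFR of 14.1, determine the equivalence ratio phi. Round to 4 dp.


phi = AFR_stoich / AFR_actual
phi = 14.1 / 12.5 = 1.1280


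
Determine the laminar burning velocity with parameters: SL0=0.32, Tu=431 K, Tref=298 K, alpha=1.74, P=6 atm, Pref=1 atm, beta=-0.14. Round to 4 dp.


SL = SL0 * (Tu/Tref)^alpha * (P/Pref)^beta
T ratio = 431/298 = 1.44630872
(T ratio)^alpha = 1.44630872^1.74 = 1.900440
(P/Pref)^beta = 6^(-0.14) = 0.778142
SL = 0.32 * 1.900440 * 0.778142 = 0.4732 m/s


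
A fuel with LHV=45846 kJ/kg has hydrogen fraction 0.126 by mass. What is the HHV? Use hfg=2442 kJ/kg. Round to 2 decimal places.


HHV = LHV + hfg * 9 * H
Water addition = 2442 * 9 * 0.126 = 2769.228 kJ/kg
HHV = 45846 + 2769.228 = 48615.23 kJ/kg


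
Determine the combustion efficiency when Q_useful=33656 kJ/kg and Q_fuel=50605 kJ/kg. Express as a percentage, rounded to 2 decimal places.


Efficiency = (Q_useful / Q_fuel) * 100
Efficiency = (33656 / 50605) * 100
Efficiency = 0.6651 * 100 = 66.51%


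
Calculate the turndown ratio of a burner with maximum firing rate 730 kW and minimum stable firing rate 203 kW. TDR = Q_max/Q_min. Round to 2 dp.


TDR = Q_max / Q_min
TDR = 730 / 203 = 3.60


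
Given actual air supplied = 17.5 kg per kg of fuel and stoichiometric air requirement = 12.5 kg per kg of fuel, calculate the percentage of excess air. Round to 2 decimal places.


Excess air = actual - stoichiometric = 17.5 - 12.5 = 5.00 kg/kg fuel
Excess air % = (excess / stoich) * 100 = (5.00 / 12.5) * 100 = 40.00%


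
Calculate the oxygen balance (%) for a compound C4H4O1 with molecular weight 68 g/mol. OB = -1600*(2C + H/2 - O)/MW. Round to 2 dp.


OB = -1600 * (2C + H/2 - O) / MW
Inner = 2*4 + 4/2 - 1 = 9.00
OB = -1600 * 9.00 / 68 = -211.76%


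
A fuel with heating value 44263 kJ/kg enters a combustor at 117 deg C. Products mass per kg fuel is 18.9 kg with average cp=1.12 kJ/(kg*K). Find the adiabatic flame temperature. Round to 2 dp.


T_ad = T_in + Hc / (m_p * cp)
Denominator = 18.9 * 1.12 = 21.1680
Temperature rise = 44263 / 21.1680 = 2091.03 K
T_ad = 117 + 2091.03 = 2208.03 deg C


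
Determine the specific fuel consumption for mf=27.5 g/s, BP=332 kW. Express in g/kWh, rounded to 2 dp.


SFC = (mf / BP) * 3600
Rate = 27.5 / 332 = 0.082831 g/(s*kW)
SFC = 0.082831 * 3600 = 298.19 g/kWh


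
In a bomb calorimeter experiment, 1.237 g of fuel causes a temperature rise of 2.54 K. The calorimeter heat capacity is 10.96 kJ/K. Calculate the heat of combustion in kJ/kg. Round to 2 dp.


Hc = C_cal * delta_T / m_fuel
Q_released = 10.96 * 2.54 = 27.8384 kJ
m_fuel = 1.237 g = 1.237/1000 kg = 0.001237 kg
Hc = 27.8384 / 0.001237 = 22504.77 kJ/kg


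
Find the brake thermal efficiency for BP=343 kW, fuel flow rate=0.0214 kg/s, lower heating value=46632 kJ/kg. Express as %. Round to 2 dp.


eta_BTE = (BP / (mf * LHV)) * 100
Denominator = 0.0214 * 46632 = 997.9248 kW
eta_BTE = (343 / 997.9248) * 100 = 34.37%


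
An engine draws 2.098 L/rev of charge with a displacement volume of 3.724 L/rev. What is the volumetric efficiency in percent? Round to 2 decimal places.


eta_v = (V_actual / V_disp) * 100
Ratio = 2.098 / 3.724 = 0.5634
eta_v = 0.5634 * 100 = 56.34%


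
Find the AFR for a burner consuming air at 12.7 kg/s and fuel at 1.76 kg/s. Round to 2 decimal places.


AFR = m_air / m_fuel
AFR = 12.7 / 1.76 = 7.22


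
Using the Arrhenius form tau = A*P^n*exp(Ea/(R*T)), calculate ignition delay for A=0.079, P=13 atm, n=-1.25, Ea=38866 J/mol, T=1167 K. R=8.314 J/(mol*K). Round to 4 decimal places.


tau = A * P^n * exp(Ea/(R*T))
P^n = 13^(-1.25) = 0.04051080
Ea/(R*T) = 38866/(8.314*1167) = 4.005797
exp(Ea/(R*T)) = 54.915591
tau = 0.079 * 0.04051080 * 54.915591 = 0.1757 ms


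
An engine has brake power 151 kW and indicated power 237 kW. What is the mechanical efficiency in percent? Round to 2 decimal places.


eta_mech = (BP / IP) * 100
Ratio = 151 / 237 = 0.6371
eta_mech = 0.6371 * 100 = 63.71%


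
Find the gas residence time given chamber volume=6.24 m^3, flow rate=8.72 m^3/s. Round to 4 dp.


tau = V / Q_flow
tau = 6.24 / 8.72 = 0.7156 s


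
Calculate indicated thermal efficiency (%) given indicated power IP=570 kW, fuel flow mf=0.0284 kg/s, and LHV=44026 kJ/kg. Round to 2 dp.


eta_ith = (IP / (mf * LHV)) * 100
Denominator = 0.0284 * 44026 = 1250.3384 kW
eta_ith = (570 / 1250.3384) * 100 = 45.59%


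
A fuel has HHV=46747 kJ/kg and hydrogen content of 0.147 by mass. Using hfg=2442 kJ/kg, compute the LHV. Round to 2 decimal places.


LHV = HHV - hfg * 9 * H
Water correction = 2442 * 9 * 0.147 = 3230.766 kJ/kg
LHV = 46747 - 3230.766 = 43516.23 kJ/kg


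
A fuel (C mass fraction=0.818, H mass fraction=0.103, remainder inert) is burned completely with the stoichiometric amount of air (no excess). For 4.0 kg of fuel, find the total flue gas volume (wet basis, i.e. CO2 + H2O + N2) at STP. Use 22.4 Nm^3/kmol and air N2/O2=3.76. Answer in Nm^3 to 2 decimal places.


Per kg fuel: CO2 = (C/12 kmol)*22.4 = (0.818/12)*22.4 = 1.52693 Nm^3
Per kg fuel: H2O = (H/2 kmol)*22.4 = (0.103/2)*22.4 = 1.15360 Nm^3
O2 needed per kg fuel = C/12 + H/4 = 0.818/12 + 0.103/4 = 0.09391667 kmol
Per kg fuel: N2 = O2*3.76*22.4 = 0.09391667*3.76*22.4 = 7.91004 Nm^3
Total per kg = 1.52693 + 1.15360 + 7.91004 = 10.59057 Nm^3
Total = 10.59057 * 4.0 = 42.36 Nm^3


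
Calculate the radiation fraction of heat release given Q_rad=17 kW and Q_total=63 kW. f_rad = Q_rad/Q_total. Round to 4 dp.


f_rad = Q_rad / Q_total
f_rad = 17 / 63 = 0.2698


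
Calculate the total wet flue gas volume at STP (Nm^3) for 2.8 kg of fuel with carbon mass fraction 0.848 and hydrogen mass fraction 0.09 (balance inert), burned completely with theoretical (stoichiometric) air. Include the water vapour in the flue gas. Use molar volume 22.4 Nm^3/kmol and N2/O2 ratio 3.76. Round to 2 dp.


Per kg fuel: CO2 = (C/12 kmol)*22.4 = (0.848/12)*22.4 = 1.58293 Nm^3
Per kg fuel: H2O = (H/2 kmol)*22.4 = (0.09/2)*22.4 = 1.00800 Nm^3
O2 needed per kg fuel = C/12 + H/4 = 0.848/12 + 0.09/4 = 0.09316667 kmol
Per kg fuel: N2 = O2*3.76*22.4 = 0.09316667*3.76*22.4 = 7.84687 Nm^3
Total per kg = 1.58293 + 1.00800 + 7.84687 = 10.43780 Nm^3
Total = 10.43780 * 2.8 = 29.23 Nm^3


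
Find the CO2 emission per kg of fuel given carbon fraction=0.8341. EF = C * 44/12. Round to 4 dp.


EF = C_frac * (M_CO2 / M_C)
EF = 0.8341 * (44/12)
EF = 0.8341 * 3.666667 = 3.0584 kg_CO2/kg_fuel


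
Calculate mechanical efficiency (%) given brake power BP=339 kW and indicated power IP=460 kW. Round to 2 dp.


eta_mech = (BP / IP) * 100
Ratio = 339 / 460 = 0.7370
eta_mech = 0.7370 * 100 = 73.70%


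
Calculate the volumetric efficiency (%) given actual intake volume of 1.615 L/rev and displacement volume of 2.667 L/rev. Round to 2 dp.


eta_v = (V_actual / V_disp) * 100
Ratio = 1.615 / 2.667 = 0.6055
eta_v = 0.6055 * 100 = 60.55%


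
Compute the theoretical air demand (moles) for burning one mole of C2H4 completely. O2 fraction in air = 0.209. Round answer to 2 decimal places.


Balanced combustion: C2H4 + 3 O2 -> 2 CO2 + 2 H2O
O2 needed = C + H/4 = 2 + 4/4 = 3.00 moles
Air moles = O2 / 0.209 = 3.00 / 0.209 = 14.35 moles air


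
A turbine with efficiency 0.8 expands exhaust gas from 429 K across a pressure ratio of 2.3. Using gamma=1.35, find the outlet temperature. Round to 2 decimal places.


T_out = T_in * (1 - eta * (1 - PR^(-(gamma-1)/gamma)))
Exponent = -(1.35-1)/1.35 = -0.25925926
PR^exp = 2.3^(-0.25925926) = 0.80578413
Factor = 1 - 0.8*(1 - 0.80578413) = 0.84462730
T_out = 429 * 0.84462730 = 362.35 K


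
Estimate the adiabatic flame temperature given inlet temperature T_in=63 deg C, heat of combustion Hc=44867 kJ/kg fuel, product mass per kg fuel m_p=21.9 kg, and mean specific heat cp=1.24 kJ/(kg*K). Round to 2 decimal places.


T_ad = T_in + Hc / (m_p * cp)
Denominator = 21.9 * 1.24 = 27.1560
Temperature rise = 44867 / 27.1560 = 1652.19 K
T_ad = 63 + 1652.19 = 1715.19 deg C


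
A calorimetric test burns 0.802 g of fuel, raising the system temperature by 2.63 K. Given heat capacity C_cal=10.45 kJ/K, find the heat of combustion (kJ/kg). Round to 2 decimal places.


Hc = C_cal * delta_T / m_fuel
Q_released = 10.45 * 2.63 = 27.4835 kJ
m_fuel = 0.802 g = 0.802/1000 kg = 0.000802 kg
Hc = 27.4835 / 0.000802 = 34268.70 kJ/kg


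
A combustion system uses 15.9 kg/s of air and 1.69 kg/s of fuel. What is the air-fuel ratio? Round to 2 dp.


AFR = m_air / m_fuel
AFR = 15.9 / 1.69 = 9.41


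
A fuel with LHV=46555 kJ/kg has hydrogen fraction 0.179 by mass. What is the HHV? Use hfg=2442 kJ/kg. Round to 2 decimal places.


HHV = LHV + hfg * 9 * H
Water addition = 2442 * 9 * 0.179 = 3934.062 kJ/kg
HHV = 46555 + 3934.062 = 50489.06 kJ/kg


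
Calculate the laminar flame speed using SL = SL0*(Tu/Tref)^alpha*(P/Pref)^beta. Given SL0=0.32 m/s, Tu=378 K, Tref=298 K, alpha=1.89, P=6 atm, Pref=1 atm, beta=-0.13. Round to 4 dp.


SL = SL0 * (Tu/Tref)^alpha * (P/Pref)^beta
T ratio = 378/298 = 1.26845638
(T ratio)^alpha = 1.26845638^1.89 = 1.567439
(P/Pref)^beta = 6^(-0.13) = 0.792210
SL = 0.32 * 1.567439 * 0.792210 = 0.3974 m/s


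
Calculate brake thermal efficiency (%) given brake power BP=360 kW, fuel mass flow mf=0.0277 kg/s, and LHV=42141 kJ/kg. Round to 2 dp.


eta_BTE = (BP / (mf * LHV)) * 100
Denominator = 0.0277 * 42141 = 1167.3057 kW
eta_BTE = (360 / 1167.3057) * 100 = 30.84%


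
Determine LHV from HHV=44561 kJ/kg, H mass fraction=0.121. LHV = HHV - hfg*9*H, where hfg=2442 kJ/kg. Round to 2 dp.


LHV = HHV - hfg * 9 * H
Water correction = 2442 * 9 * 0.121 = 2659.338 kJ/kg
LHV = 44561 - 2659.338 = 41901.66 kJ/kg


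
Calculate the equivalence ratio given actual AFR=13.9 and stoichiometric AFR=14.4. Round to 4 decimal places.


phi = AFR_stoich / AFR_actual
phi = 14.4 / 13.9 = 1.0360


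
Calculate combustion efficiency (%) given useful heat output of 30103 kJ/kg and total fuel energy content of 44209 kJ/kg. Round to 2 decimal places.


Efficiency = (Q_useful / Q_fuel) * 100
Efficiency = (30103 / 44209) * 100
Efficiency = 0.6809 * 100 = 68.09%


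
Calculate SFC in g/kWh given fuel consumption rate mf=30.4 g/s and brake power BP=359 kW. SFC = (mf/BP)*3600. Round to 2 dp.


SFC = (mf / BP) * 3600
Rate = 30.4 / 359 = 0.084680 g/(s*kW)
SFC = 0.084680 * 3600 = 304.85 g/kWh


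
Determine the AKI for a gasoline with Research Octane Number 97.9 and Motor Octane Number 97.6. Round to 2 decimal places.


AKI = (RON + MON) / 2
AKI = (97.9 + 97.6) / 2
AKI = 195.5 / 2 = 97.75


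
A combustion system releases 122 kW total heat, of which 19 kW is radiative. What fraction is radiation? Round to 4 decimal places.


f_rad = Q_rad / Q_total
f_rad = 19 / 122 = 0.1557


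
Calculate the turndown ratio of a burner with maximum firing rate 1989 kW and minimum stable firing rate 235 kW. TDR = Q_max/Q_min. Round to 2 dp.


TDR = Q_max / Q_min
TDR = 1989 / 235 = 8.46


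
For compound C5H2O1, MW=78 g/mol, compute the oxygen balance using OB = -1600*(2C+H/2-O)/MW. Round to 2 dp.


OB = -1600 * (2C + H/2 - O) / MW
Inner = 2*5 + 2/2 - 1 = 10.00
OB = -1600 * 10.00 / 78 = -205.13%


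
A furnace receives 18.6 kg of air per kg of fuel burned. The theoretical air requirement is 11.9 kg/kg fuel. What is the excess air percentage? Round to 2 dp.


Excess air = actual - stoichiometric = 18.6 - 11.9 = 6.70 kg/kg fuel
Excess air % = (excess / stoich) * 100 = (6.70 / 11.9) * 100 = 56.30%


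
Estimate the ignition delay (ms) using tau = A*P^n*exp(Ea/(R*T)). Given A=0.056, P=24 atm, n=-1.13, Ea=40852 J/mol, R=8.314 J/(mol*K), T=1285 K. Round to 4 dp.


tau = A * P^n * exp(Ea/(R*T))
P^n = 24^(-1.13) = 0.02756521
Ea/(R*T) = 40852/(8.314*1285) = 3.823844
exp(Ea/(R*T)) = 45.779852
tau = 0.056 * 0.02756521 * 45.779852 = 0.0707 ms


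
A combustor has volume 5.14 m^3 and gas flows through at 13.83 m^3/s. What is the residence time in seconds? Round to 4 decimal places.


tau = V / Q_flow
tau = 5.14 / 13.83 = 0.3717 s


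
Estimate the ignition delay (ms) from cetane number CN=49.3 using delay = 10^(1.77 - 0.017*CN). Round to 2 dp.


delay = 10^(1.77 - 0.017*CN)
Exponent = 1.77 - 0.017*49.3 = 0.9319
delay = 10^0.9319 = 8.55 ms


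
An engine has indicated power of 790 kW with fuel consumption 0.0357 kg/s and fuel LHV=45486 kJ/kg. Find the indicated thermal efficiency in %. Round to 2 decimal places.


eta_ith = (IP / (mf * LHV)) * 100
Denominator = 0.0357 * 45486 = 1623.8502 kW
eta_ith = (790 / 1623.8502) * 100 = 48.65%


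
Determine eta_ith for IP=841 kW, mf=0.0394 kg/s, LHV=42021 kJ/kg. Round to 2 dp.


eta_ith = (IP / (mf * LHV)) * 100
Denominator = 0.0394 * 42021 = 1655.6274 kW
eta_ith = (841 / 1655.6274) * 100 = 50.80%


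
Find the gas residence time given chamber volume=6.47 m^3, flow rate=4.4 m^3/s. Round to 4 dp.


tau = V / Q_flow
tau = 6.47 / 4.4 = 1.4705 s


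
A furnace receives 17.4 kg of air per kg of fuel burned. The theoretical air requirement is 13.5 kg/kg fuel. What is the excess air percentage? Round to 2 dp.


Excess air = actual - stoichiometric = 17.4 - 13.5 = 3.90 kg/kg fuel
Excess air % = (excess / stoich) * 100 = (3.90 / 13.5) * 100 = 28.89%


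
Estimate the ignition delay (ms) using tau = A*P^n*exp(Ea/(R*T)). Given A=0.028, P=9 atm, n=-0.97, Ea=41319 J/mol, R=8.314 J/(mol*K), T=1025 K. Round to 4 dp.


tau = A * P^n * exp(Ea/(R*T))
P^n = 9^(-0.97) = 0.11868198
Ea/(R*T) = 41319/(8.314*1025) = 4.848595
exp(Ea/(R*T)) = 127.561051
tau = 0.028 * 0.11868198 * 127.561051 = 0.4239 ms


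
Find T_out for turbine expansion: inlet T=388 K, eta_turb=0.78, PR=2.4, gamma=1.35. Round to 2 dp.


T_out = T_in * (1 - eta * (1 - PR^(-(gamma-1)/gamma)))
Exponent = -(1.35-1)/1.35 = -0.25925926
PR^exp = 2.4^(-0.25925926) = 0.79694200
Factor = 1 - 0.78*(1 - 0.79694200) = 0.84161476
T_out = 388 * 0.84161476 = 326.55 K


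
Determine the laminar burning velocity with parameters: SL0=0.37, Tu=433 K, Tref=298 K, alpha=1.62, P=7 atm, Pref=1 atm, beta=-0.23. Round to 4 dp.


SL = SL0 * (Tu/Tref)^alpha * (P/Pref)^beta
T ratio = 433/298 = 1.45302013
(T ratio)^alpha = 1.45302013^1.62 = 1.831808
(P/Pref)^beta = 7^(-0.23) = 0.639186
SL = 0.37 * 1.831808 * 0.639186 = 0.4332 m/s


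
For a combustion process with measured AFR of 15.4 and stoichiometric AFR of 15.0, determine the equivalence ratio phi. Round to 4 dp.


phi = AFR_stoich / AFR_actual
phi = 15.0 / 15.4 = 0.9740


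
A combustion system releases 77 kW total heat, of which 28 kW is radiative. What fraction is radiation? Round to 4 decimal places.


f_rad = Q_rad / Q_total
f_rad = 28 / 77 = 0.3636


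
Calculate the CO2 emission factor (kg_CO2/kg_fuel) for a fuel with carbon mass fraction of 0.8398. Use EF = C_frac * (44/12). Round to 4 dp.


EF = C_frac * (M_CO2 / M_C)
EF = 0.8398 * (44/12)
EF = 0.8398 * 3.666667 = 3.0793 kg_CO2/kg_fuel


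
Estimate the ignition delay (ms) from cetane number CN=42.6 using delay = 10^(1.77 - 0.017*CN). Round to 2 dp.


delay = 10^(1.77 - 0.017*CN)
Exponent = 1.77 - 0.017*42.6 = 1.0458
delay = 10^1.0458 = 11.11 ms


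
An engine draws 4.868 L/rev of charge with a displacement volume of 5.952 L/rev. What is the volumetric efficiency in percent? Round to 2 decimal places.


eta_v = (V_actual / V_disp) * 100
Ratio = 4.868 / 5.952 = 0.8179
eta_v = 0.8179 * 100 = 81.79%


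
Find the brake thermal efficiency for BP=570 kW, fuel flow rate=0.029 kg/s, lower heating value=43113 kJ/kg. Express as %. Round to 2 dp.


eta_BTE = (BP / (mf * LHV)) * 100
Denominator = 0.029 * 43113 = 1250.2770 kW
eta_BTE = (570 / 1250.2770) * 100 = 45.59%


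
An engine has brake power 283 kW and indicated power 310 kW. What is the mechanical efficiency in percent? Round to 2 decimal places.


eta_mech = (BP / IP) * 100
Ratio = 283 / 310 = 0.9129
eta_mech = 0.9129 * 100 = 91.29%


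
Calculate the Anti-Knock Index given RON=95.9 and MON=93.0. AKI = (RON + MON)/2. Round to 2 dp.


AKI = (RON + MON) / 2
AKI = (95.9 + 93.0) / 2
AKI = 188.9 / 2 = 94.45


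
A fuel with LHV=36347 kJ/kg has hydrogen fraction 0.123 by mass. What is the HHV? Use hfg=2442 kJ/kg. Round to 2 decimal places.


HHV = LHV + hfg * 9 * H
Water addition = 2442 * 9 * 0.123 = 2703.294 kJ/kg
HHV = 36347 + 2703.294 = 39050.29 kJ/kg


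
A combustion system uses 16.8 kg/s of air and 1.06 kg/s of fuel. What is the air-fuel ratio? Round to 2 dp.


AFR = m_air / m_fuel
AFR = 16.8 / 1.06 = 15.85


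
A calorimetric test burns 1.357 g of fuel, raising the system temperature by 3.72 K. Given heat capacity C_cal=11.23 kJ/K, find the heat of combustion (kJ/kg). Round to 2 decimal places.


Hc = C_cal * delta_T / m_fuel
Q_released = 11.23 * 3.72 = 41.7756 kJ
m_fuel = 1.357 g = 1.357/1000 kg = 0.001357 kg
Hc = 41.7756 / 0.001357 = 30785.26 kJ/kg


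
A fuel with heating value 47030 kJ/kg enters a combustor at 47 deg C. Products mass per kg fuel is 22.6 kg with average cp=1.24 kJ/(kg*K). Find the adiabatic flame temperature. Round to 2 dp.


T_ad = T_in + Hc / (m_p * cp)
Denominator = 22.6 * 1.24 = 28.0240
Temperature rise = 47030 / 28.0240 = 1678.20 K
T_ad = 47 + 1678.20 = 1725.20 deg C


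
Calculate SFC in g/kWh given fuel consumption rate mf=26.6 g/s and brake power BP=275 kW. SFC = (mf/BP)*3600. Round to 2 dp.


SFC = (mf / BP) * 3600
Rate = 26.6 / 275 = 0.096727 g/(s*kW)
SFC = 0.096727 * 3600 = 348.22 g/kWh


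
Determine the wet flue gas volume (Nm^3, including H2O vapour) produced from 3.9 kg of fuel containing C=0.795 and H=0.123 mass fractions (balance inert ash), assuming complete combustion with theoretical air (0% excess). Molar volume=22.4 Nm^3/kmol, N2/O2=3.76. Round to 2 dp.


Per kg fuel: CO2 = (C/12 kmol)*22.4 = (0.795/12)*22.4 = 1.48400 Nm^3
Per kg fuel: H2O = (H/2 kmol)*22.4 = (0.123/2)*22.4 = 1.37760 Nm^3
O2 needed per kg fuel = C/12 + H/4 = 0.795/12 + 0.123/4 = 0.09700000 kmol
Per kg fuel: N2 = O2*3.76*22.4 = 0.09700000*3.76*22.4 = 8.16973 Nm^3
Total per kg = 1.48400 + 1.37760 + 8.16973 = 11.03133 Nm^3
Total = 11.03133 * 3.9 = 43.02 Nm^3


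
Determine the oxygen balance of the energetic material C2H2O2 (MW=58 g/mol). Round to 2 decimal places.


OB = -1600 * (2C + H/2 - O) / MW
Inner = 2*2 + 2/2 - 2 = 3.00
OB = -1600 * 3.00 / 58 = -82.76%


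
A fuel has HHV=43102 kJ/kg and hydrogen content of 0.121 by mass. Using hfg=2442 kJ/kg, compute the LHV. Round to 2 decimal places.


LHV = HHV - hfg * 9 * H
Water correction = 2442 * 9 * 0.121 = 2659.338 kJ/kg
LHV = 43102 - 2659.338 = 40442.66 kJ/kg


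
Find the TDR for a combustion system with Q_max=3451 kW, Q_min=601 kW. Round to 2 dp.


TDR = Q_max / Q_min
TDR = 3451 / 601 = 5.74


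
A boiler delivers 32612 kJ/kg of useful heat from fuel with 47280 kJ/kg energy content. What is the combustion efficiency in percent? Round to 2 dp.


Efficiency = (Q_useful / Q_fuel) * 100
Efficiency = (32612 / 47280) * 100
Efficiency = 0.6898 * 100 = 68.98%


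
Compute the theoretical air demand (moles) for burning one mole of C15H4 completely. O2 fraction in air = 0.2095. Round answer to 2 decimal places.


Balanced combustion: C15H4 + 16 O2 -> 15 CO2 + 2 H2O
O2 needed = C + H/4 = 15 + 4/4 = 16.00 moles
Air moles = O2 / 0.2095 = 16.00 / 0.2095 = 76.37 moles air


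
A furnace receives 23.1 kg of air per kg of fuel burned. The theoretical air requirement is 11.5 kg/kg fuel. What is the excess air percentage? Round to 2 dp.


Excess air = actual - stoichiometric = 23.1 - 11.5 = 11.60 kg/kg fuel
Excess air % = (excess / stoich) * 100 = (11.60 / 11.5) * 100 = 100.87%


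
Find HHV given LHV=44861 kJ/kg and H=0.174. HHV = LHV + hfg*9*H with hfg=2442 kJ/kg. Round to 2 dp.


HHV = LHV + hfg * 9 * H
Water addition = 2442 * 9 * 0.174 = 3824.172 kJ/kg
HHV = 44861 + 3824.172 = 48685.17 kJ/kg


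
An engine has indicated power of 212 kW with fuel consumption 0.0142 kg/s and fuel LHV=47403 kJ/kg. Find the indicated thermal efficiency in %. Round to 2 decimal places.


eta_ith = (IP / (mf * LHV)) * 100
Denominator = 0.0142 * 47403 = 673.1226 kW
eta_ith = (212 / 673.1226) * 100 = 31.50%


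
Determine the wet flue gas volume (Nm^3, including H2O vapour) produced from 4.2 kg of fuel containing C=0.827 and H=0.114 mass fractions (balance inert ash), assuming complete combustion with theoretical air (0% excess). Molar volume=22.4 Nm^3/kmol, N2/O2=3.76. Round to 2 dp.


Per kg fuel: CO2 = (C/12 kmol)*22.4 = (0.827/12)*22.4 = 1.54373 Nm^3
Per kg fuel: H2O = (H/2 kmol)*22.4 = (0.114/2)*22.4 = 1.27680 Nm^3
O2 needed per kg fuel = C/12 + H/4 = 0.827/12 + 0.114/4 = 0.09741667 kmol
Per kg fuel: N2 = O2*3.76*22.4 = 0.09741667*3.76*22.4 = 8.20482 Nm^3
Total per kg = 1.54373 + 1.27680 + 8.20482 = 11.02535 Nm^3
Total = 11.02535 * 4.2 = 46.31 Nm^3


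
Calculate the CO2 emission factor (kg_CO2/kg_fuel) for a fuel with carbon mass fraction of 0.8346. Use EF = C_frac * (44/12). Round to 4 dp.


EF = C_frac * (M_CO2 / M_C)
EF = 0.8346 * (44/12)
EF = 0.8346 * 3.666667 = 3.0602 kg_CO2/kg_fuel


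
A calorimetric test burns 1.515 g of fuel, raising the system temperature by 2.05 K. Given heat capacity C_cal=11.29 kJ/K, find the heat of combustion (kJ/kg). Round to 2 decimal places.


Hc = C_cal * delta_T / m_fuel
Q_released = 11.29 * 2.05 = 23.1445 kJ
m_fuel = 1.515 g = 1.515/1000 kg = 0.001515 kg
Hc = 23.1445 / 0.001515 = 15276.90 kJ/kg


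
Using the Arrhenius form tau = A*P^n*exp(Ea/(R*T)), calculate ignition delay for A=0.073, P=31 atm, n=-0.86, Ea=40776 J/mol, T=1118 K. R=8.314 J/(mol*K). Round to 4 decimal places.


tau = A * P^n * exp(Ea/(R*T))
P^n = 31^(-0.86) = 0.05217097
Ea/(R*T) = 40776/(8.314*1118) = 4.386850
exp(Ea/(R*T)) = 80.386811
tau = 0.073 * 0.05217097 * 80.386811 = 0.3062 ms


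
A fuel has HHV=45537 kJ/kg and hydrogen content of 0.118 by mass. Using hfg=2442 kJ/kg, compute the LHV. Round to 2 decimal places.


LHV = HHV - hfg * 9 * H
Water correction = 2442 * 9 * 0.118 = 2593.404 kJ/kg
LHV = 45537 - 2593.404 = 42943.60 kJ/kg


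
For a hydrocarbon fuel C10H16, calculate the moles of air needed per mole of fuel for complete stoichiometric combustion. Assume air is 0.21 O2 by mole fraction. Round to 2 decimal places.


Balanced combustion: C10H16 + 14 O2 -> 10 CO2 + 8 H2O
O2 needed = C + H/4 = 10 + 16/4 = 14.00 moles
Air moles = O2 / 0.21 = 14.00 / 0.21 = 66.67 moles air


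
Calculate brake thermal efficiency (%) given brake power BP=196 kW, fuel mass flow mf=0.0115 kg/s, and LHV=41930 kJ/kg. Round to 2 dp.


eta_BTE = (BP / (mf * LHV)) * 100
Denominator = 0.0115 * 41930 = 482.1950 kW
eta_BTE = (196 / 482.1950) * 100 = 40.65%


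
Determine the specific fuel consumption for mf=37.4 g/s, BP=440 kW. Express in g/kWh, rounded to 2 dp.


SFC = (mf / BP) * 3600
Rate = 37.4 / 440 = 0.085000 g/(s*kW)
SFC = 0.085000 * 3600 = 306.00 g/kWh


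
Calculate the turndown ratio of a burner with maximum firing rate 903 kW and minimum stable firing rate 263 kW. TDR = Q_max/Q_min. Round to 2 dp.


TDR = Q_max / Q_min
TDR = 903 / 263 = 3.43


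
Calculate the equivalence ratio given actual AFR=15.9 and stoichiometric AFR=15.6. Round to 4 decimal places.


phi = AFR_stoich / AFR_actual
phi = 15.6 / 15.9 = 0.9811


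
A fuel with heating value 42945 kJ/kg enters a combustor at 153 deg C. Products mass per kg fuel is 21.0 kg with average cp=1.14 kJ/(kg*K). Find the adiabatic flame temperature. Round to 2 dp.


T_ad = T_in + Hc / (m_p * cp)
Denominator = 21.0 * 1.14 = 23.9400
Temperature rise = 42945 / 23.9400 = 1793.86 K
T_ad = 153 + 1793.86 = 1946.86 deg C


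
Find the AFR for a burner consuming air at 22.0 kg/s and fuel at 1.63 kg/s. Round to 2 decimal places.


AFR = m_air / m_fuel
AFR = 22.0 / 1.63 = 13.50


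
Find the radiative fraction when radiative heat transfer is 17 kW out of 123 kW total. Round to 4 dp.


f_rad = Q_rad / Q_total
f_rad = 17 / 123 = 0.1382


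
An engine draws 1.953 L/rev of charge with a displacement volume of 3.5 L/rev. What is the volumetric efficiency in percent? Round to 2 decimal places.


eta_v = (V_actual / V_disp) * 100
Ratio = 1.953 / 3.5 = 0.5580
eta_v = 0.5580 * 100 = 55.80%


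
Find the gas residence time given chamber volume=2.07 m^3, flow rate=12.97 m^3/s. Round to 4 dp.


tau = V / Q_flow
tau = 2.07 / 12.97 = 0.1596 s


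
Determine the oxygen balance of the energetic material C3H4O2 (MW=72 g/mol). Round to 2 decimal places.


OB = -1600 * (2C + H/2 - O) / MW
Inner = 2*3 + 4/2 - 2 = 6.00
OB = -1600 * 6.00 / 72 = -133.33%


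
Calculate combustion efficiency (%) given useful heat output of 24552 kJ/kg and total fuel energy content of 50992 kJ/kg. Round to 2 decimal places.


Efficiency = (Q_useful / Q_fuel) * 100
Efficiency = (24552 / 50992) * 100
Efficiency = 0.4815 * 100 = 48.15%


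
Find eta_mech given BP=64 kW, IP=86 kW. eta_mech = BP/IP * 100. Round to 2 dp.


eta_mech = (BP / IP) * 100
Ratio = 64 / 86 = 0.7442
eta_mech = 0.7442 * 100 = 74.42%


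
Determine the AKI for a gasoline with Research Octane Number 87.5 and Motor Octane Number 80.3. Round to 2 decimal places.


AKI = (RON + MON) / 2
AKI = (87.5 + 80.3) / 2
AKI = 167.8 / 2 = 83.90


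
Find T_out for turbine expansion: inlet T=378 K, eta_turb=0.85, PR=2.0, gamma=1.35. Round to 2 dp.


T_out = T_in * (1 - eta * (1 - PR^(-(gamma-1)/gamma)))
Exponent = -(1.35-1)/1.35 = -0.25925926
PR^exp = 2.0^(-0.25925926) = 0.83551680
Factor = 1 - 0.85*(1 - 0.83551680) = 0.86018928
T_out = 378 * 0.86018928 = 325.15 K


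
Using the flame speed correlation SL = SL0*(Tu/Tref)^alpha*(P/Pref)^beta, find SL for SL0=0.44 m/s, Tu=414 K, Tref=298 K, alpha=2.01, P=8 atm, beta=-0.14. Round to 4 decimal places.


SL = SL0 * (Tu/Tref)^alpha * (P/Pref)^beta
T ratio = 414/298 = 1.38926174
(T ratio)^alpha = 1.38926174^2.01 = 1.936404
(P/Pref)^beta = 8^(-0.14) = 0.747425
SL = 0.44 * 1.936404 * 0.747425 = 0.6368 m/s


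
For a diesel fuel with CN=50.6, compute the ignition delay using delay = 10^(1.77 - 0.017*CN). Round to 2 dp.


delay = 10^(1.77 - 0.017*CN)
Exponent = 1.77 - 0.017*50.6 = 0.9098
delay = 10^0.9098 = 8.12 ms


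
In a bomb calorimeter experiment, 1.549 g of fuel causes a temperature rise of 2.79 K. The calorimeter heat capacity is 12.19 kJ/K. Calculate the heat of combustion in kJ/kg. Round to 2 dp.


Hc = C_cal * delta_T / m_fuel
Q_released = 12.19 * 2.79 = 34.0101 kJ
m_fuel = 1.549 g = 1.549/1000 kg = 0.001549 kg
Hc = 34.0101 / 0.001549 = 21956.17 kJ/kg


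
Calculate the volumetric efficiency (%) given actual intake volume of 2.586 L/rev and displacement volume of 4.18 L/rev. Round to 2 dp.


eta_v = (V_actual / V_disp) * 100
Ratio = 2.586 / 4.18 = 0.6187
eta_v = 0.6187 * 100 = 61.87%


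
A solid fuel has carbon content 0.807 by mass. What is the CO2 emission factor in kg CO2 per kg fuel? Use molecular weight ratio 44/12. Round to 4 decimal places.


EF = C_frac * (M_CO2 / M_C)
EF = 0.807 * (44/12)
EF = 0.807 * 3.666667 = 2.9590 kg_CO2/kg_fuel


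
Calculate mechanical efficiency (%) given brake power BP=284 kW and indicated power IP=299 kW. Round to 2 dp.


eta_mech = (BP / IP) * 100
Ratio = 284 / 299 = 0.9498
eta_mech = 0.9498 * 100 = 94.98%


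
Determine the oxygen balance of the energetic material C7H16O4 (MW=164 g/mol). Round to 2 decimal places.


OB = -1600 * (2C + H/2 - O) / MW
Inner = 2*7 + 16/2 - 4 = 18.00
OB = -1600 * 18.00 / 164 = -175.61%


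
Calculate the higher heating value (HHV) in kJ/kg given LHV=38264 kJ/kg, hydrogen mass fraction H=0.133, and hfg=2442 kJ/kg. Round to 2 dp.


HHV = LHV + hfg * 9 * H
Water addition = 2442 * 9 * 0.133 = 2923.074 kJ/kg
HHV = 38264 + 2923.074 = 41187.07 kJ/kg


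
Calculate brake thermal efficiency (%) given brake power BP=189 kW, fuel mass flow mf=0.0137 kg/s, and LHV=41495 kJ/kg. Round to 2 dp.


eta_BTE = (BP / (mf * LHV)) * 100
Denominator = 0.0137 * 41495 = 568.4815 kW
eta_BTE = (189 / 568.4815) * 100 = 33.25%


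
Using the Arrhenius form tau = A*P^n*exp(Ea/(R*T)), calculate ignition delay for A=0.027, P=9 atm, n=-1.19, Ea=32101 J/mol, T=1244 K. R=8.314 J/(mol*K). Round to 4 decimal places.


tau = A * P^n * exp(Ea/(R*T))
P^n = 9^(-1.19) = 0.07318994
Ea/(R*T) = 32101/(8.314*1244) = 3.103760
exp(Ea/(R*T)) = 22.281577
tau = 0.027 * 0.07318994 * 22.281577 = 0.0440 ms


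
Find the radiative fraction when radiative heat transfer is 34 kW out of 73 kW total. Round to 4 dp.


f_rad = Q_rad / Q_total
f_rad = 34 / 73 = 0.4658


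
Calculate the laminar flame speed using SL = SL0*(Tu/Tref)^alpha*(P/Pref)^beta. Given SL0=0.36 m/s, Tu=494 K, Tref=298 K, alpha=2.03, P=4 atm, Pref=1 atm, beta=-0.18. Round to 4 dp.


SL = SL0 * (Tu/Tref)^alpha * (P/Pref)^beta
T ratio = 494/298 = 1.65771812
(T ratio)^alpha = 1.65771812^2.03 = 2.790016
(P/Pref)^beta = 4^(-0.18) = 0.779165
SL = 0.36 * 2.790016 * 0.779165 = 0.7826 m/s


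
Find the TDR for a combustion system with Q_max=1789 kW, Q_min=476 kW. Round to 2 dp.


TDR = Q_max / Q_min
TDR = 1789 / 476 = 3.76


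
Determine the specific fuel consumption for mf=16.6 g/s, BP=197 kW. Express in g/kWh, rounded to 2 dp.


SFC = (mf / BP) * 3600
Rate = 16.6 / 197 = 0.084264 g/(s*kW)
SFC = 0.084264 * 3600 = 303.35 g/kWh


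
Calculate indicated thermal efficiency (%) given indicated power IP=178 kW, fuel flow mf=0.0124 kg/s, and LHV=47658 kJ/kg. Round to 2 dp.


eta_ith = (IP / (mf * LHV)) * 100
Denominator = 0.0124 * 47658 = 590.9592 kW
eta_ith = (178 / 590.9592) * 100 = 30.12%


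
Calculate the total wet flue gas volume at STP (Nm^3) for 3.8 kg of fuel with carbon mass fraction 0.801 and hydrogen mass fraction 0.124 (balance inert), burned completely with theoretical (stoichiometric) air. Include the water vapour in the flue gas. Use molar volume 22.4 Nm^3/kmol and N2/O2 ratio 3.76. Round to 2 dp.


Per kg fuel: CO2 = (C/12 kmol)*22.4 = (0.801/12)*22.4 = 1.49520 Nm^3
Per kg fuel: H2O = (H/2 kmol)*22.4 = (0.124/2)*22.4 = 1.38880 Nm^3
O2 needed per kg fuel = C/12 + H/4 = 0.801/12 + 0.124/4 = 0.09775000 kmol
Per kg fuel: N2 = O2*3.76*22.4 = 0.09775000*3.76*22.4 = 8.23290 Nm^3
Total per kg = 1.49520 + 1.38880 + 8.23290 = 11.11690 Nm^3
Total = 11.11690 * 3.8 = 42.24 Nm^3


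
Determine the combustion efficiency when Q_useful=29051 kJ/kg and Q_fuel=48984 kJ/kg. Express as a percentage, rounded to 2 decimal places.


Efficiency = (Q_useful / Q_fuel) * 100
Efficiency = (29051 / 48984) * 100
Efficiency = 0.5931 * 100 = 59.31%


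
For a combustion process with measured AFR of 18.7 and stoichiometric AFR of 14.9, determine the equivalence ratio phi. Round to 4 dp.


phi = AFR_stoich / AFR_actual
phi = 14.9 / 18.7 = 0.7968


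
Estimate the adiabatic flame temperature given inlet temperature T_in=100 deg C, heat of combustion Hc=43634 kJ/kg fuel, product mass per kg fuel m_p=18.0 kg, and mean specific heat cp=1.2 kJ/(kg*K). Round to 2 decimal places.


T_ad = T_in + Hc / (m_p * cp)
Denominator = 18.0 * 1.2 = 21.6000
Temperature rise = 43634 / 21.6000 = 2020.09 K
T_ad = 100 + 2020.09 = 2120.09 deg C


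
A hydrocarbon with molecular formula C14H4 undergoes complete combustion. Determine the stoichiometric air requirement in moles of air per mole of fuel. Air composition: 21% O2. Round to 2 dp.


Balanced combustion: C14H4 + 15 O2 -> 14 CO2 + 2 H2O
O2 needed = C + H/4 = 14 + 4/4 = 15.00 moles
Air moles = O2 / 0.21 = 15.00 / 0.21 = 71.43 moles air


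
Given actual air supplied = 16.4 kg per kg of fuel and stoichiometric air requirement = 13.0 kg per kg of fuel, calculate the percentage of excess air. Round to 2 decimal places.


Excess air = actual - stoichiometric = 16.4 - 13.0 = 3.40 kg/kg fuel
Excess air % = (excess / stoich) * 100 = (3.40 / 13.0) * 100 = 26.15%


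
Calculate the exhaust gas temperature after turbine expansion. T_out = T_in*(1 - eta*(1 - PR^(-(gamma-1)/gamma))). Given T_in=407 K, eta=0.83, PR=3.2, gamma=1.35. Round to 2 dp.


T_out = T_in * (1 - eta * (1 - PR^(-(gamma-1)/gamma)))
Exponent = -(1.35-1)/1.35 = -0.25925926
PR^exp = 3.2^(-0.25925926) = 0.73966521
Factor = 1 - 0.83*(1 - 0.73966521) = 0.78392212
T_out = 407 * 0.78392212 = 319.06 K


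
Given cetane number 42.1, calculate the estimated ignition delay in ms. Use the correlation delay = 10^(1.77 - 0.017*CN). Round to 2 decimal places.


delay = 10^(1.77 - 0.017*CN)
Exponent = 1.77 - 0.017*42.1 = 1.0543
delay = 10^1.0543 = 11.33 ms


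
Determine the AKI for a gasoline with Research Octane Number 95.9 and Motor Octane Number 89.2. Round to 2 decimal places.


AKI = (RON + MON) / 2
AKI = (95.9 + 89.2) / 2
AKI = 185.1 / 2 = 92.55


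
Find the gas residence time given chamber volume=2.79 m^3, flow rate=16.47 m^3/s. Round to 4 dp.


tau = V / Q_flow
tau = 2.79 / 16.47 = 0.1694 s


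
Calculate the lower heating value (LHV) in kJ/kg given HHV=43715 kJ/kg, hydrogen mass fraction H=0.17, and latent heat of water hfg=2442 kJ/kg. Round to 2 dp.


LHV = HHV - hfg * 9 * H
Water correction = 2442 * 9 * 0.17 = 3736.260 kJ/kg
LHV = 43715 - 3736.260 = 39978.74 kJ/kg


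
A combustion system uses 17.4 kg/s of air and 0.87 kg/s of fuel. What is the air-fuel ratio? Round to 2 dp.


AFR = m_air / m_fuel
AFR = 17.4 / 0.87 = 20.00


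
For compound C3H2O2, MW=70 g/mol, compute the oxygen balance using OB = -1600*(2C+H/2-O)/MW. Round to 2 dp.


OB = -1600 * (2C + H/2 - O) / MW
Inner = 2*3 + 2/2 - 2 = 5.00
OB = -1600 * 5.00 / 70 = -114.29%


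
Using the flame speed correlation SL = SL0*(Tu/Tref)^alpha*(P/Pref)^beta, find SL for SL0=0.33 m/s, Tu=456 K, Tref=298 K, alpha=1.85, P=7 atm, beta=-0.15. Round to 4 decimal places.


SL = SL0 * (Tu/Tref)^alpha * (P/Pref)^beta
T ratio = 456/298 = 1.53020134
(T ratio)^alpha = 1.53020134^1.85 = 2.196771
(P/Pref)^beta = 7^(-0.15) = 0.746853
SL = 0.33 * 2.196771 * 0.746853 = 0.5414 m/s


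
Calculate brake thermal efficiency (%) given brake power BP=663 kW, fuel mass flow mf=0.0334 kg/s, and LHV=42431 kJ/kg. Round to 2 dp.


eta_BTE = (BP / (mf * LHV)) * 100
Denominator = 0.0334 * 42431 = 1417.1954 kW
eta_BTE = (663 / 1417.1954) * 100 = 46.78%


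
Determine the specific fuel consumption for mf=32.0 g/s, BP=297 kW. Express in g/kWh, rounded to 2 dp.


SFC = (mf / BP) * 3600
Rate = 32.0 / 297 = 0.107744 g/(s*kW)
SFC = 0.107744 * 3600 = 387.88 g/kWh


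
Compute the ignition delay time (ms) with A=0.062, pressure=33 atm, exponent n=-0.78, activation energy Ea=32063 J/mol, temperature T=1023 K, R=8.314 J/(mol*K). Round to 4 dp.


tau = A * P^n * exp(Ea/(R*T))
P^n = 33^(-0.78) = 0.06539720
Ea/(R*T) = 32063/(8.314*1023) = 3.769802
exp(Ea/(R*T)) = 43.371462
tau = 0.062 * 0.06539720 * 43.371462 = 0.1759 ms


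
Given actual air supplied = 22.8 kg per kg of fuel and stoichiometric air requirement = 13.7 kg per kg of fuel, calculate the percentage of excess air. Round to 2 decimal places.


Excess air = actual - stoichiometric = 22.8 - 13.7 = 9.10 kg/kg fuel
Excess air % = (excess / stoich) * 100 = (9.10 / 13.7) * 100 = 66.42%


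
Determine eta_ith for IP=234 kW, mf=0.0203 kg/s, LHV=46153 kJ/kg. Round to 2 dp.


eta_ith = (IP / (mf * LHV)) * 100
Denominator = 0.0203 * 46153 = 936.9059 kW
eta_ith = (234 / 936.9059) * 100 = 24.98%


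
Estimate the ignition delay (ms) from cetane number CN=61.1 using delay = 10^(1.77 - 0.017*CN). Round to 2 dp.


delay = 10^(1.77 - 0.017*CN)
Exponent = 1.77 - 0.017*61.1 = 0.7313
delay = 10^0.7313 = 5.39 ms


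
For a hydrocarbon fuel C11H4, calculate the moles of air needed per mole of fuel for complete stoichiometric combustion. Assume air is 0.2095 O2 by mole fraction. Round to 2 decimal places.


Balanced combustion: C11H4 + 12 O2 -> 11 CO2 + 2 H2O
O2 needed = C + H/4 = 11 + 4/4 = 12.00 moles
Air moles = O2 / 0.2095 = 12.00 / 0.2095 = 57.28 moles air


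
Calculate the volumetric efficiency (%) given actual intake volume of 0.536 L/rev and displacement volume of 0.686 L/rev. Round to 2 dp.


eta_v = (V_actual / V_disp) * 100
Ratio = 0.536 / 0.686 = 0.7813
eta_v = 0.7813 * 100 = 78.13%


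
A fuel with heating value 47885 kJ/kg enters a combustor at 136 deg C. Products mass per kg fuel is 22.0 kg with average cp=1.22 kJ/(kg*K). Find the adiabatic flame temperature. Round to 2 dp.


T_ad = T_in + Hc / (m_p * cp)
Denominator = 22.0 * 1.22 = 26.8400
Temperature rise = 47885 / 26.8400 = 1784.09 K
T_ad = 136 + 1784.09 = 1920.09 deg C


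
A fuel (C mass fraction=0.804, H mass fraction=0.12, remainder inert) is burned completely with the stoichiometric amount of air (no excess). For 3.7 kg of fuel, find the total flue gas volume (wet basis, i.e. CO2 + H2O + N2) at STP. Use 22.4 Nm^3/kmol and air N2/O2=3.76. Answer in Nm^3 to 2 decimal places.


Per kg fuel: CO2 = (C/12 kmol)*22.4 = (0.804/12)*22.4 = 1.50080 Nm^3
Per kg fuel: H2O = (H/2 kmol)*22.4 = (0.12/2)*22.4 = 1.34400 Nm^3
O2 needed per kg fuel = C/12 + H/4 = 0.804/12 + 0.12/4 = 0.09700000 kmol
Per kg fuel: N2 = O2*3.76*22.4 = 0.09700000*3.76*22.4 = 8.16973 Nm^3
Total per kg = 1.50080 + 1.34400 + 8.16973 = 11.01453 Nm^3
Total = 11.01453 * 3.7 = 40.75 Nm^3


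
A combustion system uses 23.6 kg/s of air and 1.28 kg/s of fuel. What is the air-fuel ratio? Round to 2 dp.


AFR = m_air / m_fuel
AFR = 23.6 / 1.28 = 18.44


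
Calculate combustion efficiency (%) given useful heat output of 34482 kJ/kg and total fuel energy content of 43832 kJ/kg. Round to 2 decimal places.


Efficiency = (Q_useful / Q_fuel) * 100
Efficiency = (34482 / 43832) * 100
Efficiency = 0.7867 * 100 = 78.67%


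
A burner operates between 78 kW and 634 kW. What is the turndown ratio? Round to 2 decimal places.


TDR = Q_max / Q_min
TDR = 634 / 78 = 8.13


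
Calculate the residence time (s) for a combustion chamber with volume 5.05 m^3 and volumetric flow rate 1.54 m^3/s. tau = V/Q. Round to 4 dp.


tau = V / Q_flow
tau = 5.05 / 1.54 = 3.2792 s


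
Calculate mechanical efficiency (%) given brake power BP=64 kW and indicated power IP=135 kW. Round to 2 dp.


eta_mech = (BP / IP) * 100
Ratio = 64 / 135 = 0.4741
eta_mech = 0.4741 * 100 = 47.41%
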